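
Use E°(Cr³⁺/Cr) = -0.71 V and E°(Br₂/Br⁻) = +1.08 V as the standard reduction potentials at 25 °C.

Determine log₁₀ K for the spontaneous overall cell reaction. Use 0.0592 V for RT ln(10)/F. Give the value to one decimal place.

Cathode: Br₂/Br⁻; anode: Cr³⁺/Cr. E°cell = +1.79 V, n = 6.
log K = nE°cell / 0.0592 = (6)(+1.79) / 0.0592 = 181.4.

181.4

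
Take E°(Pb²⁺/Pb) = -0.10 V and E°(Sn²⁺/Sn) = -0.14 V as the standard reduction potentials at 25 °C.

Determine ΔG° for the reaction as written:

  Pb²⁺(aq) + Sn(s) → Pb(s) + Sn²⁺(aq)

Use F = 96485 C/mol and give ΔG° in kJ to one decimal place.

-7.7 kJ

As written, Pb²⁺/Pb is reduced (cathode) and Sn²⁺/Sn is oxidised (anode), so E°cell = (-0.10) − (-0.14) = +0.04 V.
Balancing electrons gives n = 2.
ΔG° = −nFE° = −(2)(96485)(+0.04) = -7,719 J = -7.7 kJ.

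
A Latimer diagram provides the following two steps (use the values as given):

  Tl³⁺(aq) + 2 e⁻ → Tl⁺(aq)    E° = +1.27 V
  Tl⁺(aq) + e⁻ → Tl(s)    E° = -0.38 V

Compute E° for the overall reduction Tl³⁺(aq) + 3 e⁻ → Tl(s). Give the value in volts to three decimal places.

+0.720 V

Standard free energies of sequential steps add: ΔG°₃ = ΔG°₁ + ΔG°₂, so n₃E°₃ = n₁E°₁ + n₂E°₂.
E°₃ = (2×+1.27 + 1×-0.38) / 3 = (+2.160) / 3 = +0.720 V.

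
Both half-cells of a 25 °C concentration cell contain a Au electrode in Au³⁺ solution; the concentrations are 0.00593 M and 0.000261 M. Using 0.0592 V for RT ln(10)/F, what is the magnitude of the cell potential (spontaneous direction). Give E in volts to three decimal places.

+0.027 V

For a concentration cell E°cell = 0. The 0.00593 M side is the cathode (reduction is favoured where [Au³⁺] is higher).
With n = 3, E = −(0.0592/3) log([Au³⁺]ₐₙ/[Au³⁺]꜀ₐₜ) = −(0.0592/3) log(0.000261/0.00593) = −(0.0592/3)(-1.356) = +0.027 V.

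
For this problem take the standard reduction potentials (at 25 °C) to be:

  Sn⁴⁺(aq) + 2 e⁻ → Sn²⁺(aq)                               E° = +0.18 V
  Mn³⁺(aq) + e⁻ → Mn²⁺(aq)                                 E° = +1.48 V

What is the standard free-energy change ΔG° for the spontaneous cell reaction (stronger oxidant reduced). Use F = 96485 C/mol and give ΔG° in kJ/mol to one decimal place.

-250.9 kJ/mol

Mn³⁺/Mn²⁺ (E° = +1.48 V) is the cathode; Sn⁴⁺/Sn²⁺ (E° = +0.18 V) is the anode, so E°cell = +1.30 V.
Balancing electrons gives n = 2 (lcm of 1 and 2).
ΔG° = −nFE° = −(2)(96485)(+1.30) = -250,861 J = -250.9 kJ/mol.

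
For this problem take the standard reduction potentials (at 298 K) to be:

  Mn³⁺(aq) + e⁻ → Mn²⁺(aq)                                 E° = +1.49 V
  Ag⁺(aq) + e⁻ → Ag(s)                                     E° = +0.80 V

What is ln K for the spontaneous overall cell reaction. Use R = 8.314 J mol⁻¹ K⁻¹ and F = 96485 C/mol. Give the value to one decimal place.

26.9

Cathode: Mn³⁺/Mn²⁺; anode: Ag⁺/Ag. E°cell = (+1.49) − (+0.80) = +0.69 V, with n = 1.
ΔG° = −nFE° = −RT ln K, so ln K = nFE°/(RT) = (1)(96485)(+0.69) / ((8.314)(298)) = 26.871.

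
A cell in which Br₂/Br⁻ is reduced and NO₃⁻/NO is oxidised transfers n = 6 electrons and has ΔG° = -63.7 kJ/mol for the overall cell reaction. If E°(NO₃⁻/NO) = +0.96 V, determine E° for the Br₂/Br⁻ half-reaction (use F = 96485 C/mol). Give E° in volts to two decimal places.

+1.07 V

E°cell = −ΔG°/(nF) = −(-63.7×10³)/((6)(96485)) = +0.110 V.
Since Br₂/Br⁻ is the cathode and NO₃⁻/NO the anode, E°cell = E°(Br₂/Br⁻) − E°(NO₃⁻/NO).
So E°(Br₂/Br⁻) = E°cell + E°(NO₃⁻/NO) = +0.110 + (+0.96) = +1.07 V.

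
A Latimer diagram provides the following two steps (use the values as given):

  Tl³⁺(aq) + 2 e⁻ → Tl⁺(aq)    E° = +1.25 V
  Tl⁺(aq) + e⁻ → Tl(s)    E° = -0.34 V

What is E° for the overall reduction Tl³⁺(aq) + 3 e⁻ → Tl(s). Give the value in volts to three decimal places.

+0.720 V

Adding the free-energy changes (−nFE°) of the two steps gives −n₃FE°₃ = −n₁FE°₁ − n₂FE°₂.
E°₃ = (2×+1.25 + 1×-0.34) / 3 = (+2.160) / 3 = +0.720 V.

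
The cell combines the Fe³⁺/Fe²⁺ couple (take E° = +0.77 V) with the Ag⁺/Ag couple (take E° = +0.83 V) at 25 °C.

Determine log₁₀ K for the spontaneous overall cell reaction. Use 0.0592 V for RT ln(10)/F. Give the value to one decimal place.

1.0

Cathode: Ag⁺/Ag; anode: Fe³⁺/Fe²⁺. E°cell = +0.06 V, n = 1.
log K = nE°cell / 0.0592 = (1)(+0.06) / 0.0592 = 1.0.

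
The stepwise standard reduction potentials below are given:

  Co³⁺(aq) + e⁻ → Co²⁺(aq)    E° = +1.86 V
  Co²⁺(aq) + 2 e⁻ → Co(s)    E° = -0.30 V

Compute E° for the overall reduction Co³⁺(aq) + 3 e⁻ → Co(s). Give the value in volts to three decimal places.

+0.420 V

Adding the free-energy changes (−nFE°) of the two steps gives −n₃FE°₃ = −n₁FE°₁ − n₂FE°₂.
E°₃ = (1×+1.86 + 2×-0.30) / 3 = (+1.260) / 3 = +0.420 V.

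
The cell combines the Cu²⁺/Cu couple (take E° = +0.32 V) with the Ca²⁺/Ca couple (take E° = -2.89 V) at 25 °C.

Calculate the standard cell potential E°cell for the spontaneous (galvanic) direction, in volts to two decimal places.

The Cu²⁺/Cu couple has the higher reduction potential, so it is the cathode; Ca²⁺/Ca is oxidised at the anode.
E°cell = E°(cathode) − E°(anode) = (+0.32) − (-2.89) = +3.21 V.

+3.21 V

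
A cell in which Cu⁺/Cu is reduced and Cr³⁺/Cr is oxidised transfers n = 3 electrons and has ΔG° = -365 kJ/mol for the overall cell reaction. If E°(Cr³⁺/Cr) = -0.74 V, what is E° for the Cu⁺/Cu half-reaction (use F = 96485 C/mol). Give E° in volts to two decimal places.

E°cell = −ΔG°/(nF) = −(-365×10³)/((3)(96485)) = +1.261 V.
Since Cu⁺/Cu is the cathode and Cr³⁺/Cr the anode, E°cell = E°(Cu⁺/Cu) − E°(Cr³⁺/Cr).
So E°(Cu⁺/Cu) = E°cell + E°(Cr³⁺/Cr) = +1.261 + (-0.74) = +0.52 V.

+0.52 V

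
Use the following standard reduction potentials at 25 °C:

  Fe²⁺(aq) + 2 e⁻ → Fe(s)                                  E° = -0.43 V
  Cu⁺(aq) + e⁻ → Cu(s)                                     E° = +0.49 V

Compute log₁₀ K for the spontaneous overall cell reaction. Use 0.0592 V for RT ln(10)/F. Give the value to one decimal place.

Cathode: Cu⁺/Cu; anode: Fe²⁺/Fe. E°cell = +0.92 V, n = 2.
log K = nE°cell / 0.0592 = (2)(+0.92) / 0.0592 = 31.1.

31.1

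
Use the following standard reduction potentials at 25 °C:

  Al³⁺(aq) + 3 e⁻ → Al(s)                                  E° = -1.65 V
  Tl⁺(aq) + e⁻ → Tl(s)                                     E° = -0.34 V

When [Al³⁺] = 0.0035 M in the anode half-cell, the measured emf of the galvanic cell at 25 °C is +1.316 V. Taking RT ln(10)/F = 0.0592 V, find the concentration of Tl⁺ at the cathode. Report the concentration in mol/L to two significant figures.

Tl⁺/Tl is the cathode, Al³⁺/Al the anode: E°cell = +1.31 V, n = 3.
Overall reaction: 3 Tl⁺(aq) + Al(s) → 3 Tl(s) + Al³⁺(aq); Q = [Al³⁺]^1/[Tl⁺]^3.
From E = E° − (0.0592/n) log Q: log Q = (E° − E)·n/0.0592 = (+1.31 − (+1.316))·3/0.0592 = -0.3041.
So 3·log[Tl⁺] = 1·log(0.0035) − log Q = -2.4559 − (-0.3041) = -2.1518; log[Tl⁺] = -2.1518 / 3 = -0.7173; [Tl⁺] = 10^(-0.7173) ≈ 0.19 M.

0.19 M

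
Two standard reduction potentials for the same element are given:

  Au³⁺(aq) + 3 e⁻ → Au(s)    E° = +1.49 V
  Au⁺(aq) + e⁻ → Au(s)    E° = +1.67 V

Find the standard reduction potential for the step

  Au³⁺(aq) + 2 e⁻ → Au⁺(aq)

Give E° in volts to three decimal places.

+1.400 V

Sequential free energies add, so n₃E°₃ = n₁E°₁ + n₂E°₂.
With n₃ = 3, and the known step contributing 1×(+1.67) V, the unknown satisfies 2·E° = 3×(+1.49) − 1×(+1.67) = +2.800.
E° = +2.800 / 2 = +1.400 V.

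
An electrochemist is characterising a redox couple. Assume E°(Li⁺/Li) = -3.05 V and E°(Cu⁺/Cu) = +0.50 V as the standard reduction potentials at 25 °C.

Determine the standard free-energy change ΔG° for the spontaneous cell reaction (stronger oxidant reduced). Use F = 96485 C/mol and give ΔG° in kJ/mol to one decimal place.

Cu⁺/Cu (E° = +0.50 V) is the cathode; Li⁺/Li (E° = -3.05 V) is the anode, so E°cell = +3.55 V.
Balancing electrons gives n = 1 (lcm of 1 and 1).
ΔG° = −nFE° = −(1)(96485)(+3.55) = -342,522 J = -342.5 kJ/mol.

-342.5 kJ/mol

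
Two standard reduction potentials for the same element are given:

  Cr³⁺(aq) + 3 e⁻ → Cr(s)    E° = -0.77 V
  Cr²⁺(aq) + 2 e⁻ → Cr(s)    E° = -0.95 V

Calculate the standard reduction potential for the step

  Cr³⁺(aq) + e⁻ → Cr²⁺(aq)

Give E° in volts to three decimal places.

-0.410 V

Sequential free energies add, so n₃E°₃ = n₁E°₁ + n₂E°₂.
With n₃ = 3, and the known step contributing 2×(-0.95) V, the unknown satisfies 1·E° = 3×(-0.77) − 2×(-0.95) = -0.410.
E° = -0.410 / 1 = -0.410 V.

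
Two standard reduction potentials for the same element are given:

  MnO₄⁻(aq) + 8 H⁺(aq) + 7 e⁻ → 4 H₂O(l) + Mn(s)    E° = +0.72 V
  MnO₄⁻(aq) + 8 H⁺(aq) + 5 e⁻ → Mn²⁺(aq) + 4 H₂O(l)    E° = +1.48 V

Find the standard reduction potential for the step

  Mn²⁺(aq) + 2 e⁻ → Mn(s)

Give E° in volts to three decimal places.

-1.180 V

Sequential free energies add, so n₃E°₃ = n₁E°₁ + n₂E°₂.
With n₃ = 7, and the known step contributing 5×(+1.48) V, the unknown satisfies 2·E° = 7×(+0.72) − 5×(+1.48) = -2.360.
E° = -2.360 / 2 = -1.180 V.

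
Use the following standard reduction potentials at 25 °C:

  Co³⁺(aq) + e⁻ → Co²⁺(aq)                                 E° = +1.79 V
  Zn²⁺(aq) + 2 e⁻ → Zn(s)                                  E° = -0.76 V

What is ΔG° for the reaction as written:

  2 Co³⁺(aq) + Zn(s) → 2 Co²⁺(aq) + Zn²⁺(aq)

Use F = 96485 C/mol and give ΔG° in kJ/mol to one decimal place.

As written, Co³⁺/Co²⁺ is reduced (cathode) and Zn²⁺/Zn is oxidised (anode), so E°cell = (+1.79) − (-0.76) = +2.55 V.
Balancing electrons gives n = 2.
ΔG° = −nFE° = −(2)(96485)(+2.55) = -492,073 J = -492.1 kJ/mol.

-492.1 kJ/mol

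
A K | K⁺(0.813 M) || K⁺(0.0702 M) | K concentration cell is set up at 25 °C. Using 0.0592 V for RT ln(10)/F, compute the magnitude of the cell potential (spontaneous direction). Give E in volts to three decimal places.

For a concentration cell E°cell = 0. The 0.813 M side is the cathode (reduction is favoured where [K⁺] is higher).
With n = 1, E = −(0.0592/1) log([K⁺]ₐₙ/[K⁺]꜀ₐₜ) = −(0.0592/1) log(0.0702/0.813) = −(0.0592/1)(-1.064) = +0.063 V.

+0.063 V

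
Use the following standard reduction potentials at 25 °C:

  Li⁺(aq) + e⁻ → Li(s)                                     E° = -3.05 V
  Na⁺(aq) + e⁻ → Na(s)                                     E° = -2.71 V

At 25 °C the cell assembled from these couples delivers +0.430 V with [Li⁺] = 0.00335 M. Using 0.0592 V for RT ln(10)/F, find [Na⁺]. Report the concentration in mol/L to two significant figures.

0.11 M

Na⁺/Na is the cathode, Li⁺/Li the anode: E°cell = +0.34 V, n = 1.
Overall reaction: Na⁺(aq) + Li(s) → Na(s) + Li⁺(aq); Q = [Li⁺]^1/[Na⁺]^1.
From E = E° − (0.0592/n) log Q: log Q = (E° − E)·n/0.0592 = (+0.34 − (+0.430))·1/0.0592 = -1.5203.
So 1·log[Na⁺] = 1·log(0.00335) − log Q = -2.4750 − (-1.5203) = -0.9547; [Na⁺] = 10^(-0.9547) ≈ 0.11 M.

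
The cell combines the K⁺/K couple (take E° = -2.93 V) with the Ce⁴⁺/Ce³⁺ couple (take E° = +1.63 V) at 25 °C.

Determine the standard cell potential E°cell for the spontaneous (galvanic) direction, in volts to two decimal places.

+4.56 V

The Ce⁴⁺/Ce³⁺ couple has the higher reduction potential, so it is the cathode; K⁺/K is oxidised at the anode.
E°cell = E°(cathode) − E°(anode) = (+1.63) − (-2.93) = +4.56 V.
Since E°cell > 0, the reaction is spontaneous under standard conditions.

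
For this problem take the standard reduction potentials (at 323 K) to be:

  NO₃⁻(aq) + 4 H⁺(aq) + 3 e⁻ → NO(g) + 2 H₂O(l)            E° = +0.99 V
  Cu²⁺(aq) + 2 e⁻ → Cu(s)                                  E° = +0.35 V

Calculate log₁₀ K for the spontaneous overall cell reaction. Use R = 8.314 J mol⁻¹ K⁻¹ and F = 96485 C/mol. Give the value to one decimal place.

Cathode: NO₃⁻/NO; anode: Cu²⁺/Cu. E°cell = (+0.99) − (+0.35) = +0.64 V, with n = 6.
ΔG° = −nFE° = −RT ln K, so ln K = nFE°/(RT) = (6)(96485)(+0.64) / ((8.314)(323)) = 137.968.
log₁₀ K = 137.968 / ln 10 = 59.9.

59.9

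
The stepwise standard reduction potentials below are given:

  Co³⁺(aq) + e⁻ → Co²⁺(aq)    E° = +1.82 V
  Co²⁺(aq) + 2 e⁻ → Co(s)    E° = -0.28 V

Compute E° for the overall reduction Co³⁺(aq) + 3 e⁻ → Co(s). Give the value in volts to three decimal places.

+0.420 V

Standard free energies of sequential steps add: ΔG°₃ = ΔG°₁ + ΔG°₂, so n₃E°₃ = n₁E°₁ + n₂E°₂.
E°₃ = (1×+1.82 + 2×-0.28) / 3 = (+1.260) / 3 = +0.420 V.
Simply averaging or adding the two E° values would be wrong; the electron-weighted sum is required.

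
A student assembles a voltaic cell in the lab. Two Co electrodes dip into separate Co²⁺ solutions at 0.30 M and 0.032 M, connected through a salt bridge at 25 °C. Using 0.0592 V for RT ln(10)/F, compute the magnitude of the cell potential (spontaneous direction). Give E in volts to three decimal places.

For a concentration cell E°cell = 0. The 0.30 M side is the cathode (reduction is favoured where [Co²⁺] is higher).
With n = 2, E = −(0.0592/2) log([Co²⁺]ₐₙ/[Co²⁺]꜀ₐₜ) = −(0.0592/2) log(0.032/0.3) = −(0.0592/2)(-0.972) = +0.029 V.

+0.029 V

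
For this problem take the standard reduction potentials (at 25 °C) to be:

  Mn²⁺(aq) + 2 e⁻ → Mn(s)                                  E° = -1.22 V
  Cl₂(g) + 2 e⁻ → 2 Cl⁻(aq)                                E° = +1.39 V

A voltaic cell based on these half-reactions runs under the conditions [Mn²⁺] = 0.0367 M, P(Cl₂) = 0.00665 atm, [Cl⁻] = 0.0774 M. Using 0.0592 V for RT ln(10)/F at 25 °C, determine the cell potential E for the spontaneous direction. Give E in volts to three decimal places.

+2.654 V

Cl₂/Cl⁻ is the cathode (higher E°), Mn²⁺/Mn the anode: E°cell = +1.39 − (-1.22) = +2.61 V, n = 2.
Overall: Cl₂(g) + Mn(s) → 2 Cl⁻(aq) + Mn²⁺(aq)
Q = [Cl⁻]^2·[Mn²⁺] / (P(Cl₂)); log Q = -1.481.
E = E° − (0.0592/n) log Q = +2.61 − (0.0592/2)(-1.481) = +2.654 V.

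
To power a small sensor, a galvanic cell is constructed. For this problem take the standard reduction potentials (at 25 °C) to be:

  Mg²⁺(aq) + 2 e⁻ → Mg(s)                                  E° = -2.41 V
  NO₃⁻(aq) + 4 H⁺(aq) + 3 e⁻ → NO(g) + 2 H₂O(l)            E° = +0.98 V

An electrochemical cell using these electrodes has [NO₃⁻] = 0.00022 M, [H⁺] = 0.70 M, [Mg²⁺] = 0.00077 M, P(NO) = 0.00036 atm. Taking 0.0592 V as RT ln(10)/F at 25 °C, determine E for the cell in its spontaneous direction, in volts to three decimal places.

NO₃⁻/NO is the cathode (higher E°), Mg²⁺/Mg the anode: E°cell = +0.98 − (-2.41) = +3.39 V, n = 6.
Overall: 2 NO₃⁻(aq) + 8 H⁺(aq) + 3 Mg(s) → 2 NO(g) + 4 H₂O(l) + 3 Mg²⁺(aq)
Q = P(NO)^2·[Mg²⁺]^3 / ([NO₃⁻]^2·[H⁺]^8); log Q = -7.674.
E = E° − (0.0592/n) log Q = +3.39 − (0.0592/6)(-7.674) = +3.466 V.

+3.466 V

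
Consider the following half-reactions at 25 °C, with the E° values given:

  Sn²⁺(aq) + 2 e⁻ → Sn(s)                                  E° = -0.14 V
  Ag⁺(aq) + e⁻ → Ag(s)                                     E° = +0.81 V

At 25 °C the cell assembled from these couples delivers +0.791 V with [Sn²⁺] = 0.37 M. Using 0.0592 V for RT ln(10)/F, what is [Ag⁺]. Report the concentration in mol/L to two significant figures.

Ag⁺/Ag is the cathode, Sn²⁺/Sn the anode: E°cell = +0.95 V, n = 2.
Overall reaction: 2 Ag⁺(aq) + Sn(s) → 2 Ag(s) + Sn²⁺(aq); Q = [Sn²⁺]^1/[Ag⁺]^2.
From E = E° − (0.0592/n) log Q: log Q = (E° − E)·n/0.0592 = (+0.95 − (+0.791))·2/0.0592 = 5.3716.
So 2·log[Ag⁺] = 1·log(0.37) − log Q = -0.4318 − (5.3716) = -5.8034; log[Ag⁺] = -5.8034 / 2 = -2.9017; [Ag⁺] = 10^(-2.9017) ≈ 0.0013 M.

0.0013 M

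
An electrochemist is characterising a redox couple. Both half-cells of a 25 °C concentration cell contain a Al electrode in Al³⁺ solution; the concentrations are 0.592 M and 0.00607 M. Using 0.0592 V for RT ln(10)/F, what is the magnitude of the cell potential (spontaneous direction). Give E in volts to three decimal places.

For a concentration cell E°cell = 0. The 0.592 M side is the cathode (reduction is favoured where [Al³⁺] is higher).
With n = 3, E = −(0.0592/3) log([Al³⁺]ₐₙ/[Al³⁺]꜀ₐₜ) = −(0.0592/3) log(0.00607/0.592) = −(0.0592/3)(-1.989) = +0.039 V.

+0.039 V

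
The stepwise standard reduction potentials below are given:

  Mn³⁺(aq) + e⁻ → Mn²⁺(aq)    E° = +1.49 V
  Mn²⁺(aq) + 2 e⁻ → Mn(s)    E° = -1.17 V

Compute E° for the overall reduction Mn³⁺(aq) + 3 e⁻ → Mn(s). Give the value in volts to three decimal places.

-0.283 V

Adding the free-energy changes (−nFE°) of the two steps gives −n₃FE°₃ = −n₁FE°₁ − n₂FE°₂.
E°₃ = (1×+1.49 + 2×-1.17) / 3 = (-0.850) / 3 = -0.283 V.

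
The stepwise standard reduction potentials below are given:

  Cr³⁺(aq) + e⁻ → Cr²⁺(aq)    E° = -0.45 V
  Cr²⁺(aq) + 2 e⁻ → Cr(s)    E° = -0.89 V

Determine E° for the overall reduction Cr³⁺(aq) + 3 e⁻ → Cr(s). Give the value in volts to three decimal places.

-0.743 V

Adding the free-energy changes (−nFE°) of the two steps gives −n₃FE°₃ = −n₁FE°₁ − n₂FE°₂.
E°₃ = (1×-0.45 + 2×-0.89) / 3 = (-2.230) / 3 = -0.743 V.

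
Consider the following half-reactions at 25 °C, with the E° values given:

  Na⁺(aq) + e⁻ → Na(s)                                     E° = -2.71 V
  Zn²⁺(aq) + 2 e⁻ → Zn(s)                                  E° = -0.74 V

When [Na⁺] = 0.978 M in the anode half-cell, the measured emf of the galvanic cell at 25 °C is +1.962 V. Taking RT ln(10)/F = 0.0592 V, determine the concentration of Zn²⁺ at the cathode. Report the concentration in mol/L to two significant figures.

Zn²⁺/Zn is the cathode, Na⁺/Na the anode: E°cell = +1.97 V, n = 2.
Overall reaction: Zn²⁺(aq) + 2 Na(s) → Zn(s) + 2 Na⁺(aq); Q = [Na⁺]^2/[Zn²⁺]^1.
From E = E° − (0.0592/n) log Q: log Q = (E° − E)·n/0.0592 = (+1.97 − (+1.962))·2/0.0592 = 0.2703.
So 1·log[Zn²⁺] = 2·log(0.978) − log Q = -0.0193 − (0.2703) = -0.2896; [Zn²⁺] = 10^(-0.2896) ≈ 0.51 M.

0.51 M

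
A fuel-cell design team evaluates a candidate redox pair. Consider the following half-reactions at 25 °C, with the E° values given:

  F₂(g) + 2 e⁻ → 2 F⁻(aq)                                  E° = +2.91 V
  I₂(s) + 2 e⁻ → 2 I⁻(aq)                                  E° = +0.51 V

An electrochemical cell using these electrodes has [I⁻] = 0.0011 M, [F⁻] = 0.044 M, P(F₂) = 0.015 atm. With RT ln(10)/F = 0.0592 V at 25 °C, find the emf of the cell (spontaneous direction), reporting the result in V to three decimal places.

F₂/F⁻ is the cathode (higher E°), I₂/I⁻ the anode: E°cell = +2.91 − (+0.51) = +2.40 V, n = 2.
Overall: F₂(g) + 2 I⁻(aq) → 2 F⁻(aq) + I₂(s)
Q = [F⁻]^2 / (P(F₂)·[I⁻]^2); log Q = 5.028.
E = E° − (0.0592/n) log Q = +2.40 − (0.0592/2)(5.028) = +2.251 V.

+2.251 V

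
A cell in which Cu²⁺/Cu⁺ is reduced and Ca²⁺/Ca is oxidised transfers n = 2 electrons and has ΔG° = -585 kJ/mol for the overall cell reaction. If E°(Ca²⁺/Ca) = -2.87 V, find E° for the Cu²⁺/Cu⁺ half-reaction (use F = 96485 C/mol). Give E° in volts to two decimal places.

+0.16 V

E°cell = −ΔG°/(nF) = −(-585×10³)/((2)(96485)) = +3.032 V.
Since Cu²⁺/Cu⁺ is the cathode and Ca²⁺/Ca the anode, E°cell = E°(Cu²⁺/Cu⁺) − E°(Ca²⁺/Ca).
So E°(Cu²⁺/Cu⁺) = E°cell + E°(Ca²⁺/Ca) = +3.032 + (-2.87) = +0.16 V.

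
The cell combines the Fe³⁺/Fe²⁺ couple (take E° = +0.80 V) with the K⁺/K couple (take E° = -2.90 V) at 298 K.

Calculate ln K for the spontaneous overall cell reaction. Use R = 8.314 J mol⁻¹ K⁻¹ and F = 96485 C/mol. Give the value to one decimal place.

144.1

Cathode: Fe³⁺/Fe²⁺; anode: K⁺/K. E°cell = (+0.80) − (-2.90) = +3.70 V, with n = 1.
ΔG° = −nFE° = −RT ln K, so ln K = nFE°/(RT) = (1)(96485)(+3.70) / ((8.314)(298)) = 144.090.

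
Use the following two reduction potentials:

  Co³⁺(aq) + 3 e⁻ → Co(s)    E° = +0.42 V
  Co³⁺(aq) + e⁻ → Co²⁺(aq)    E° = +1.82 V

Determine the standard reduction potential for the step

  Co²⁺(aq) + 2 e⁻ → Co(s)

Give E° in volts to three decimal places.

-0.280 V

Sequential free energies add, so n₃E°₃ = n₁E°₁ + n₂E°₂.
With n₃ = 3, and the known step contributing 1×(+1.82) V, the unknown satisfies 2·E° = 3×(+0.42) − 1×(+1.82) = -0.560.
E° = -0.560 / 2 = -0.280 V.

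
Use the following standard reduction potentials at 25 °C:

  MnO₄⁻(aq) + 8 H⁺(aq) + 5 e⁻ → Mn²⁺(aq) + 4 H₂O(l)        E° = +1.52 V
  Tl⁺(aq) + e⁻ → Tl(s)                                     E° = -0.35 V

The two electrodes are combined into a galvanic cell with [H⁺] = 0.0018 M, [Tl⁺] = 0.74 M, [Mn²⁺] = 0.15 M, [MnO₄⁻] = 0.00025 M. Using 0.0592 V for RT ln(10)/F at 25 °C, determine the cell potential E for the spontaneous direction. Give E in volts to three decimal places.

MnO₄⁻/Mn²⁺ is the cathode (higher E°), Tl⁺/Tl the anode: E°cell = +1.52 − (-0.35) = +1.87 V, n = 5.
Overall: MnO₄⁻(aq) + 8 H⁺(aq) + 5 Tl(s) → Mn²⁺(aq) + 4 H₂O(l) + 5 Tl⁺(aq)
Q = [Mn²⁺]·[Tl⁺]^5 / ([MnO₄⁻]·[H⁺]^8); log Q = 24.082.
E = E° − (0.0592/n) log Q = +1.87 − (0.0592/5)(24.082) = +1.585 V.

+1.585 V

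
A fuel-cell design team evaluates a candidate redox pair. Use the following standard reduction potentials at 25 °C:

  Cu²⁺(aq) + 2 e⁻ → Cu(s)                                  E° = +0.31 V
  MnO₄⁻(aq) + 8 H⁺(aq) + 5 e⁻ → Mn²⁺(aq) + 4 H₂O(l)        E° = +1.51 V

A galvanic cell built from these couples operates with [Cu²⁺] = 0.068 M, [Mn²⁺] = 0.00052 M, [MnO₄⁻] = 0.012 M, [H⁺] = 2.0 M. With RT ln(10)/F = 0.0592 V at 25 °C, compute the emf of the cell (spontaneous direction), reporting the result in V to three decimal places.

MnO₄⁻/Mn²⁺ is the cathode (higher E°), Cu²⁺/Cu the anode: E°cell = +1.51 − (+0.31) = +1.20 V, n = 10.
Overall: 2 MnO₄⁻(aq) + 16 H⁺(aq) + 5 Cu(s) → 2 Mn²⁺(aq) + 8 H₂O(l) + 5 Cu²⁺(aq)
Q = [Mn²⁺]^2·[Cu²⁺]^5 / ([MnO₄⁻]^2·[H⁺]^16); log Q = -13.380.
E = E° − (0.0592/n) log Q = +1.20 − (0.0592/10)(-13.380) = +1.279 V.

+1.279 V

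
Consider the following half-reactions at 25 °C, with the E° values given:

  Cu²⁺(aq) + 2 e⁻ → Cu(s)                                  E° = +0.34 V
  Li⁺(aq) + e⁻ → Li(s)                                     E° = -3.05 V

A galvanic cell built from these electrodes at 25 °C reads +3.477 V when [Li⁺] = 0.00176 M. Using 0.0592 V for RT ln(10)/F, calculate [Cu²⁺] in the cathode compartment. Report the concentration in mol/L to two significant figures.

0.0027 M

Cu²⁺/Cu is the cathode, Li⁺/Li the anode: E°cell = +3.39 V, n = 2.
Overall reaction: Cu²⁺(aq) + 2 Li(s) → Cu(s) + 2 Li⁺(aq); Q = [Li⁺]^2/[Cu²⁺]^1.
From E = E° − (0.0592/n) log Q: log Q = (E° − E)·n/0.0592 = (+3.39 − (+3.477))·2/0.0592 = -2.9392.
So 1·log[Cu²⁺] = 2·log(0.00176) − log Q = -5.5090 − (-2.9392) = -2.5698; [Cu²⁺] = 10^(-2.5698) ≈ 0.0027 M.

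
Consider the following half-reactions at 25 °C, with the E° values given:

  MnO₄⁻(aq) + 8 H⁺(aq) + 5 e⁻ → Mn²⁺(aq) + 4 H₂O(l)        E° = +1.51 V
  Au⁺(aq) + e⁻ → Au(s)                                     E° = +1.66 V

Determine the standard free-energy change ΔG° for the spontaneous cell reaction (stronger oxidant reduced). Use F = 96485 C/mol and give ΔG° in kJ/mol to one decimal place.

Au⁺/Au (E° = +1.66 V) is the cathode; MnO₄⁻/Mn²⁺ (E° = +1.51 V) is the anode, so E°cell = +0.15 V.
Balancing electrons gives n = 5 (lcm of 1 and 5).
ΔG° = −nFE° = −(5)(96485)(+0.15) = -72,364 J = -72.4 kJ/mol.

-72.4 kJ/mol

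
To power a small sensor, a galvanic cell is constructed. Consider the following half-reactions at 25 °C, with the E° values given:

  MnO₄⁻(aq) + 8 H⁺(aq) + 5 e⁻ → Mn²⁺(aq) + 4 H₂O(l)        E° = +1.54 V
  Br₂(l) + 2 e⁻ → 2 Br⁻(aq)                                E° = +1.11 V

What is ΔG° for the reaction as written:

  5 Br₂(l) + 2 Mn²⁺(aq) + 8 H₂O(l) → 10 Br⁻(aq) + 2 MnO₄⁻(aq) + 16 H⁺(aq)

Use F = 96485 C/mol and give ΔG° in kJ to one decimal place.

+414.9 kJ

As written, Br₂/Br⁻ is reduced (cathode) and MnO₄⁻/Mn²⁺ is oxidised (anode), so E°cell = (+1.11) − (+1.54) = -0.43 V.
Balancing electrons gives n = 10.
ΔG° = −nFE° = −(10)(96485)(-0.43) = 414,886 J = +414.9 kJ.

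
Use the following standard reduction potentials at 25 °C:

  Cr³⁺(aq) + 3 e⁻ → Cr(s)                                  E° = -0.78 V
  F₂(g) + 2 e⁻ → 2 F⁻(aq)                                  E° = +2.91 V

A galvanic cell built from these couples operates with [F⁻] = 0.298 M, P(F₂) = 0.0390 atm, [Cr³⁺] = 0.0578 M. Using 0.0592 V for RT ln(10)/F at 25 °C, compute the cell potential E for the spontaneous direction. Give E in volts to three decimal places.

+3.704 V

F₂/F⁻ is the cathode (higher E°), Cr³⁺/Cr the anode: E°cell = +2.91 − (-0.78) = +3.69 V, n = 6.
Overall: 3 F₂(g) + 2 Cr(s) → 6 F⁻(aq) + 2 Cr³⁺(aq)
Q = [F⁻]^6·[Cr³⁺]^2 / (P(F₂)^3); log Q = -1.404.
E = E° − (0.0592/n) log Q = +3.69 − (0.0592/6)(-1.404) = +3.704 V.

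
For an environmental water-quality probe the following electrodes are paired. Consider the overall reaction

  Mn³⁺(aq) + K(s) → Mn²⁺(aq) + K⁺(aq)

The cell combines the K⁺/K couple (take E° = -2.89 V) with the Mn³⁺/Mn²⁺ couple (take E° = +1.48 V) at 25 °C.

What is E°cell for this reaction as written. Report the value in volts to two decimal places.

+4.37 V

The Mn³⁺/Mn²⁺ couple has the higher reduction potential, so it is the cathode; K⁺/K is oxidised at the anode.
E°cell = E°(cathode) − E°(anode) = (+1.48) − (-2.89) = +4.37 V.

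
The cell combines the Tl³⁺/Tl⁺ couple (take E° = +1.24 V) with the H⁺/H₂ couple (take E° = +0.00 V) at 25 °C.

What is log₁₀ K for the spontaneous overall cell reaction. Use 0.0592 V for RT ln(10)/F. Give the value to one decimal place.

Cathode: Tl³⁺/Tl⁺; anode: H⁺/H₂. E°cell = +1.24 V, n = 2.
log K = nE°cell / 0.0592 = (2)(+1.24) / 0.0592 = 41.9.

41.9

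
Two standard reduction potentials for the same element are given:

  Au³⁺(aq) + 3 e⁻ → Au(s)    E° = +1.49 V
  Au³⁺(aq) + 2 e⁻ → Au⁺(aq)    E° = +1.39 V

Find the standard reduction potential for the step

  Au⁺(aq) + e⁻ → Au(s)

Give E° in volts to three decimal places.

Sequential free energies add, so n₃E°₃ = n₁E°₁ + n₂E°₂.
With n₃ = 3, and the known step contributing 2×(+1.39) V, the unknown satisfies 1·E° = 3×(+1.49) − 2×(+1.39) = +1.690.
E° = +1.690 / 1 = +1.690 V.

+1.690 V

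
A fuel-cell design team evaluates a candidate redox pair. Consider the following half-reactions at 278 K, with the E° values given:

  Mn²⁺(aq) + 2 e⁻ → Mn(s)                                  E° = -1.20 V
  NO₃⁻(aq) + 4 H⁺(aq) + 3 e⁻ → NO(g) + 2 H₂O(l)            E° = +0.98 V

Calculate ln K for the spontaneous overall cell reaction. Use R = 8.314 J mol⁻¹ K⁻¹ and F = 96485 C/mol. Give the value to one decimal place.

Cathode: NO₃⁻/NO; anode: Mn²⁺/Mn. E°cell = (+0.98) − (-1.20) = +2.18 V, with n = 6.
ΔG° = −nFE° = −RT ln K, so ln K = nFE°/(RT) = (6)(96485)(+2.18) / ((8.314)(278)) = 546.025.

546.0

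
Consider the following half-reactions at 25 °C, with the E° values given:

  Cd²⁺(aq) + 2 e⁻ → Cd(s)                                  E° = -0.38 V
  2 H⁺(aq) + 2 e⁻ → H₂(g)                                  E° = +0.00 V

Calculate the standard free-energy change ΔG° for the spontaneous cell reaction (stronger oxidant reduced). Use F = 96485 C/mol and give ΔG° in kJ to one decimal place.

-73.3 kJ

H⁺/H₂ (E° = +0.00 V) is the cathode; Cd²⁺/Cd (E° = -0.38 V) is the anode, so E°cell = +0.38 V.
Balancing electrons gives n = 2 (lcm of 2 and 2).
ΔG° = −nFE° = −(2)(96485)(+0.38) = -73,329 J = -73.3 kJ.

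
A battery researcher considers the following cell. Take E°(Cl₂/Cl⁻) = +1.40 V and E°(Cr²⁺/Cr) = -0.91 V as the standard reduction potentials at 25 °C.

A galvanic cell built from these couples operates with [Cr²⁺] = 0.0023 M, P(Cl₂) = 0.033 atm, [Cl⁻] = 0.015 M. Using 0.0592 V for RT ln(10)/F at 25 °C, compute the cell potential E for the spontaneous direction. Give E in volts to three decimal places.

+2.452 V

Cl₂/Cl⁻ is the cathode (higher E°), Cr²⁺/Cr the anode: E°cell = +1.40 − (-0.91) = +2.31 V, n = 2.
Overall: Cl₂(g) + Cr(s) → 2 Cl⁻(aq) + Cr²⁺(aq)
Q = [Cl⁻]^2·[Cr²⁺] / (P(Cl₂)); log Q = -4.805.
E = E° − (0.0592/n) log Q = +2.31 − (0.0592/2)(-4.805) = +2.452 V.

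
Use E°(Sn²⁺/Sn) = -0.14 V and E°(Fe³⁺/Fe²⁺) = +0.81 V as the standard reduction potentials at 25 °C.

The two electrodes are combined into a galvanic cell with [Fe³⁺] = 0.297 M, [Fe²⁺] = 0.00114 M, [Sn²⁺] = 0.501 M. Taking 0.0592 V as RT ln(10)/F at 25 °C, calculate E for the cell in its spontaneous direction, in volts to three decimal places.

Fe³⁺/Fe²⁺ is the cathode (higher E°), Sn²⁺/Sn the anode: E°cell = +0.81 − (-0.14) = +0.95 V, n = 2.
Overall: 2 Fe³⁺(aq) + Sn(s) → 2 Fe²⁺(aq) + Sn²⁺(aq)
Q = [Fe²⁺]^2·[Sn²⁺] / ([Fe³⁺]^2); log Q = -5.132.
E = E° − (0.0592/n) log Q = +0.95 − (0.0592/2)(-5.132) = +1.102 V.

+1.102 V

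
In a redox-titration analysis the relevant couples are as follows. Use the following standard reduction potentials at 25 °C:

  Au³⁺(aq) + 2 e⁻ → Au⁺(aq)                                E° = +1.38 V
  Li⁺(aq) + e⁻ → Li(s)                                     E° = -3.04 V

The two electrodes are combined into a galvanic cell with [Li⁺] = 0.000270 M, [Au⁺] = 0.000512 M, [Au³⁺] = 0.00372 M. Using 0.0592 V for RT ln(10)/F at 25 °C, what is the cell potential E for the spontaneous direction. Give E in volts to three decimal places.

Au³⁺/Au⁺ is the cathode (higher E°), Li⁺/Li the anode: E°cell = +1.38 − (-3.04) = +4.42 V, n = 2.
Overall: Au³⁺(aq) + 2 Li(s) → Au⁺(aq) + 2 Li⁺(aq)
Q = [Au⁺]·[Li⁺]^2 / ([Au³⁺]); log Q = -7.999.
E = E° − (0.0592/n) log Q = +4.42 − (0.0592/2)(-7.999) = +4.657 V.

+4.657 V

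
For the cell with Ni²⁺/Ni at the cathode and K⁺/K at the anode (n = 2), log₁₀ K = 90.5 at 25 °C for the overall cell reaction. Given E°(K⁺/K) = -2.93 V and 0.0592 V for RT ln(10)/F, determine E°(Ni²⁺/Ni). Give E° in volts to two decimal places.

-0.25 V

E°cell = (0.0592/n)·log K = (0.0592/2)(90.5) = +2.679 V.
Since Ni²⁺/Ni is the cathode and K⁺/K the anode, E°cell = E°(Ni²⁺/Ni) − E°(K⁺/K).
So E°(Ni²⁺/Ni) = E°cell + E°(K⁺/K) = +2.679 + (-2.93) = -0.25 V.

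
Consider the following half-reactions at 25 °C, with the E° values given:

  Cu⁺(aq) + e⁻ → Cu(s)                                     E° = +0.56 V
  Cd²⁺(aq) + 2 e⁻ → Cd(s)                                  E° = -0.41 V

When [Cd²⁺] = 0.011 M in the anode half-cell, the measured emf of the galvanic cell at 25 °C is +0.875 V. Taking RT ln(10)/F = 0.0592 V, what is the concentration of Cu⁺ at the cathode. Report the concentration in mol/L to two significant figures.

0.0026 M

Cu⁺/Cu is the cathode, Cd²⁺/Cd the anode: E°cell = +0.97 V, n = 2.
Overall reaction: 2 Cu⁺(aq) + Cd(s) → 2 Cu(s) + Cd²⁺(aq); Q = [Cd²⁺]^1/[Cu⁺]^2.
From E = E° − (0.0592/n) log Q: log Q = (E° − E)·n/0.0592 = (+0.97 − (+0.875))·2/0.0592 = 3.2095.
So 2·log[Cu⁺] = 1·log(0.011) − log Q = -1.9586 − (3.2095) = -5.1681; log[Cu⁺] = -5.1681 / 2 = -2.5840; [Cu⁺] = 10^(-2.5840) ≈ 0.0026 M.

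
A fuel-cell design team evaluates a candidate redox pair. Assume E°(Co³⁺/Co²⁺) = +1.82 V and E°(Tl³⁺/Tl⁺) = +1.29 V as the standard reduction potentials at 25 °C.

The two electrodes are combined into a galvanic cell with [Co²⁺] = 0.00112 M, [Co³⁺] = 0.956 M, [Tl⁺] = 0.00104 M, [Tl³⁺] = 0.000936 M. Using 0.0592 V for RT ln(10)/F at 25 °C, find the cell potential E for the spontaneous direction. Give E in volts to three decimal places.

Co³⁺/Co²⁺ is the cathode (higher E°), Tl³⁺/Tl⁺ the anode: E°cell = +1.82 − (+1.29) = +0.53 V, n = 2.
Overall: 2 Co³⁺(aq) + Tl⁺(aq) → 2 Co²⁺(aq) + Tl³⁺(aq)
Q = [Co²⁺]^2·[Tl³⁺] / ([Co³⁺]^2·[Tl⁺]); log Q = -5.908.
E = E° − (0.0592/n) log Q = +0.53 − (0.0592/2)(-5.908) = +0.705 V.

+0.705 V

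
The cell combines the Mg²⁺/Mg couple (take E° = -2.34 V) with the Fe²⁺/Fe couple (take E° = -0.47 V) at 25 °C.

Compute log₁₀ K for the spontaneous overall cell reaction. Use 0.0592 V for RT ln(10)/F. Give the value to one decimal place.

Cathode: Fe²⁺/Fe; anode: Mg²⁺/Mg. E°cell = +1.87 V, n = 2.
log K = nE°cell / 0.0592 = (2)(+1.87) / 0.0592 = 63.2.

63.2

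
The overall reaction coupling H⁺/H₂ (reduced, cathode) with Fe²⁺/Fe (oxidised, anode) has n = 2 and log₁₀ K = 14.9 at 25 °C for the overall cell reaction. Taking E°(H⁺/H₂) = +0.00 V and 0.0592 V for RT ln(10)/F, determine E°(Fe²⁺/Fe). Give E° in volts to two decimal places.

-0.44 V

E°cell = (0.0592/n)·log K = (0.0592/2)(14.9) = +0.441 V.
Since H⁺/H₂ is the cathode and Fe²⁺/Fe the anode, E°cell = E°(H⁺/H₂) − E°(Fe²⁺/Fe).
So E°(Fe²⁺/Fe) = E°(H⁺/H₂) − E°cell = (+0.00) − (+0.441) = -0.44 V.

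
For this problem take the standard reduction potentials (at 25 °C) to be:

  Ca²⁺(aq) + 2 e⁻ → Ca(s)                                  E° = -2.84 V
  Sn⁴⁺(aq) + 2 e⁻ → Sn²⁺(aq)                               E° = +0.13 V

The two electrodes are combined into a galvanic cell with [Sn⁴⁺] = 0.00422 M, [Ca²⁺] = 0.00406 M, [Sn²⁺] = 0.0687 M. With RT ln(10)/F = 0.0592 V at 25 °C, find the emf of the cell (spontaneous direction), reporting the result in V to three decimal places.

+3.005 V

Sn⁴⁺/Sn²⁺ is the cathode (higher E°), Ca²⁺/Ca the anode: E°cell = +0.13 − (-2.84) = +2.97 V, n = 2.
Overall: Sn⁴⁺(aq) + Ca(s) → Sn²⁺(aq) + Ca²⁺(aq)
Q = [Sn²⁺]·[Ca²⁺] / ([Sn⁴⁺]); log Q = -1.180.
E = E° − (0.0592/n) log Q = +2.97 − (0.0592/2)(-1.180) = +3.005 V.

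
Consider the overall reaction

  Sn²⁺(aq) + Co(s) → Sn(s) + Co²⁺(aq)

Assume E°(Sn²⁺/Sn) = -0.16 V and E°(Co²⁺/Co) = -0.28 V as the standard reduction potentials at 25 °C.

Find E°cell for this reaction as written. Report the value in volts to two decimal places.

+0.12 V

The Sn²⁺/Sn couple has the higher reduction potential, so it is the cathode; Co²⁺/Co is oxidised at the anode.
E°cell = E°(cathode) − E°(anode) = (-0.16) − (-0.28) = +0.12 V.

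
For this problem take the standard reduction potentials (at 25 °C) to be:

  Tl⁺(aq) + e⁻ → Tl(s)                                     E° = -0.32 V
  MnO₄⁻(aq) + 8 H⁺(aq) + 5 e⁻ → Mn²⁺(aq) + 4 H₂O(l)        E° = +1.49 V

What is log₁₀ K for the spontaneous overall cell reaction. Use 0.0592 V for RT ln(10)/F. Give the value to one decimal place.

Cathode: MnO₄⁻/Mn²⁺; anode: Tl⁺/Tl. E°cell = +1.81 V, n = 5.
log K = nE°cell / 0.0592 = (5)(+1.81) / 0.0592 = 152.9.

152.9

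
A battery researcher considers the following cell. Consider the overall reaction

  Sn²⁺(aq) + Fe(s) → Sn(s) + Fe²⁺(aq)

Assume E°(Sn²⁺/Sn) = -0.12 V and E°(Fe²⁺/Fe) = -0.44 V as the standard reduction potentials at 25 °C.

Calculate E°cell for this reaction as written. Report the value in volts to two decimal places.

+0.32 V

The Sn²⁺/Sn couple has the higher reduction potential, so it is the cathode; Fe²⁺/Fe is oxidised at the anode.
E°cell = E°(cathode) − E°(anode) = (-0.12) − (-0.44) = +0.32 V.
Since E°cell > 0, the reaction is spontaneous under standard conditions.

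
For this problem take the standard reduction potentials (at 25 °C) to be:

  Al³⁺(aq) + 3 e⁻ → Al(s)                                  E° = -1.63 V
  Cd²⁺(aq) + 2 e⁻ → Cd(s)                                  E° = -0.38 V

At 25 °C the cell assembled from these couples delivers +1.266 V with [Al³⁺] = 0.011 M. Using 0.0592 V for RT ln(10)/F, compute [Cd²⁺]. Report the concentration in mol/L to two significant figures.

Cd²⁺/Cd is the cathode, Al³⁺/Al the anode: E°cell = +1.25 V, n = 6.
Overall reaction: 3 Cd²⁺(aq) + 2 Al(s) → 3 Cd(s) + 2 Al³⁺(aq); Q = [Al³⁺]^2/[Cd²⁺]^3.
From E = E° − (0.0592/n) log Q: log Q = (E° − E)·n/0.0592 = (+1.25 − (+1.266))·6/0.0592 = -1.6216.
So 3·log[Cd²⁺] = 2·log(0.011) − log Q = -3.9172 − (-1.6216) = -2.2956; log[Cd²⁺] = -2.2956 / 3 = -0.7652; [Cd²⁺] = 10^(-0.7652) ≈ 0.17 M.

0.17 M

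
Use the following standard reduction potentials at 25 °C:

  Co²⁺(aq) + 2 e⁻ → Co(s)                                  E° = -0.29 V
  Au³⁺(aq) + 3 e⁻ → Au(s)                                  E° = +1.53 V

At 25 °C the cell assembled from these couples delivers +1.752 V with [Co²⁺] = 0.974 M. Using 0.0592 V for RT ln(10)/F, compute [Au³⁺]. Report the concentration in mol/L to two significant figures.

Au³⁺/Au is the cathode, Co²⁺/Co the anode: E°cell = +1.82 V, n = 6.
Overall reaction: 2 Au³⁺(aq) + 3 Co(s) → 2 Au(s) + 3 Co²⁺(aq); Q = [Co²⁺]^3/[Au³⁺]^2.
From E = E° − (0.0592/n) log Q: log Q = (E° − E)·n/0.0592 = (+1.82 − (+1.752))·6/0.0592 = 6.8919.
So 2·log[Au³⁺] = 3·log(0.974) − log Q = -0.0343 − (6.8919) = -6.9262; log[Au³⁺] = -6.9262 / 2 = -3.4631; [Au³⁺] = 10^(-3.4631) ≈ 0.00034 M.

0.00034 M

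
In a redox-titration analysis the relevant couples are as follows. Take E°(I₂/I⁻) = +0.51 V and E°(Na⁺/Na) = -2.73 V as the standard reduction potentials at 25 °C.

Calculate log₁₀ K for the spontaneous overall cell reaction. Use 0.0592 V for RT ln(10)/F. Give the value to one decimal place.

Cathode: I₂/I⁻; anode: Na⁺/Na. E°cell = +3.24 V, n = 2.
log K = nE°cell / 0.0592 = (2)(+3.24) / 0.0592 = 109.5.

109.5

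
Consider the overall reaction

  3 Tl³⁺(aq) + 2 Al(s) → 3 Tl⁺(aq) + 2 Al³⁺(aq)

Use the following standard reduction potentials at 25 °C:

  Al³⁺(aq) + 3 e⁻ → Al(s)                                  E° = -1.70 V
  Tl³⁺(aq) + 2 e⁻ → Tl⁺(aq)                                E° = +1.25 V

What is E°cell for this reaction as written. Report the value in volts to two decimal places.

+2.95 V

The Tl³⁺/Tl⁺ couple has the higher reduction potential, so it is the cathode; Al³⁺/Al is oxidised at the anode.
E°cell = E°(cathode) − E°(anode) = (+1.25) − (-1.70) = +2.95 V.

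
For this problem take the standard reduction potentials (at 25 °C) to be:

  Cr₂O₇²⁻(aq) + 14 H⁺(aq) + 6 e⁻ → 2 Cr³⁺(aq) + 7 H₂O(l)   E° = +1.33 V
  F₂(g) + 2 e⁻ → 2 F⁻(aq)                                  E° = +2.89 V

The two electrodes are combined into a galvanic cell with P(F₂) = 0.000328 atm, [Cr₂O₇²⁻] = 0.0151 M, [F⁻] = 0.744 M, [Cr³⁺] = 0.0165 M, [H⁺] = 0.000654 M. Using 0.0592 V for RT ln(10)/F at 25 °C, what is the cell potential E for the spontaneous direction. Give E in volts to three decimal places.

F₂/F⁻ is the cathode (higher E°), Cr₂O₇²⁻/Cr³⁺ the anode: E°cell = +2.89 − (+1.33) = +1.56 V, n = 6.
Overall: 3 F₂(g) + 2 Cr³⁺(aq) + 7 H₂O(l) → 6 F⁻(aq) + Cr₂O₇²⁻(aq) + 14 H⁺(aq)
Q = [F⁻]^6·[Cr₂O₇²⁻]·[H⁺]^14 / (P(F₂)^3·[Cr³⁺]^2); log Q = -33.156.
E = E° − (0.0592/n) log Q = +1.56 − (0.0592/6)(-33.156) = +1.887 V.

+1.887 V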